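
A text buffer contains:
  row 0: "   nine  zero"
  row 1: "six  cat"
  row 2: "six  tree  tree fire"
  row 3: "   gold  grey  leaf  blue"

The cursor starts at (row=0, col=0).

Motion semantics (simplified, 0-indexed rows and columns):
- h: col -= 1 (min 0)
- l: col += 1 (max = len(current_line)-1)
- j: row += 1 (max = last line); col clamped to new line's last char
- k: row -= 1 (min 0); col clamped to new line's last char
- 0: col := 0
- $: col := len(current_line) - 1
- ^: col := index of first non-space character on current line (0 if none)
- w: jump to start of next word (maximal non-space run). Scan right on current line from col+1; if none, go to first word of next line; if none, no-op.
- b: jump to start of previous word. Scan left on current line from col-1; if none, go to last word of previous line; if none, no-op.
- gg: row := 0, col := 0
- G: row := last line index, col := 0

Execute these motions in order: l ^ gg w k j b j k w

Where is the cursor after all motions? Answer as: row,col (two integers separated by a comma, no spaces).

After 1 (l): row=0 col=1 char='_'
After 2 (^): row=0 col=3 char='n'
After 3 (gg): row=0 col=0 char='_'
After 4 (w): row=0 col=3 char='n'
After 5 (k): row=0 col=3 char='n'
After 6 (j): row=1 col=3 char='_'
After 7 (b): row=1 col=0 char='s'
After 8 (j): row=2 col=0 char='s'
After 9 (k): row=1 col=0 char='s'
After 10 (w): row=1 col=5 char='c'

Answer: 1,5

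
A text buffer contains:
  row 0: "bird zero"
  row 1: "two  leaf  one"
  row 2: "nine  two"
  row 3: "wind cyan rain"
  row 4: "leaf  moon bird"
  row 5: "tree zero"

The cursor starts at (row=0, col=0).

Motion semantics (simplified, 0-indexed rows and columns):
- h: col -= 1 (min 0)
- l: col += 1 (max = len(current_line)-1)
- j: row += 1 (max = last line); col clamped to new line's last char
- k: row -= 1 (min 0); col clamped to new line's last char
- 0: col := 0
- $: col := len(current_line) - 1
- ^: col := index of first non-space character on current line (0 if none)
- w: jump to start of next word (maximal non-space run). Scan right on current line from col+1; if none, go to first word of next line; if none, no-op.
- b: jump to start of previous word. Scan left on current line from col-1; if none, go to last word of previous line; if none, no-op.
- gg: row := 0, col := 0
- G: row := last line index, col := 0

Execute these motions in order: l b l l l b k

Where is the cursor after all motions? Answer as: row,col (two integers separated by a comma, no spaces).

After 1 (l): row=0 col=1 char='i'
After 2 (b): row=0 col=0 char='b'
After 3 (l): row=0 col=1 char='i'
After 4 (l): row=0 col=2 char='r'
After 5 (l): row=0 col=3 char='d'
After 6 (b): row=0 col=0 char='b'
After 7 (k): row=0 col=0 char='b'

Answer: 0,0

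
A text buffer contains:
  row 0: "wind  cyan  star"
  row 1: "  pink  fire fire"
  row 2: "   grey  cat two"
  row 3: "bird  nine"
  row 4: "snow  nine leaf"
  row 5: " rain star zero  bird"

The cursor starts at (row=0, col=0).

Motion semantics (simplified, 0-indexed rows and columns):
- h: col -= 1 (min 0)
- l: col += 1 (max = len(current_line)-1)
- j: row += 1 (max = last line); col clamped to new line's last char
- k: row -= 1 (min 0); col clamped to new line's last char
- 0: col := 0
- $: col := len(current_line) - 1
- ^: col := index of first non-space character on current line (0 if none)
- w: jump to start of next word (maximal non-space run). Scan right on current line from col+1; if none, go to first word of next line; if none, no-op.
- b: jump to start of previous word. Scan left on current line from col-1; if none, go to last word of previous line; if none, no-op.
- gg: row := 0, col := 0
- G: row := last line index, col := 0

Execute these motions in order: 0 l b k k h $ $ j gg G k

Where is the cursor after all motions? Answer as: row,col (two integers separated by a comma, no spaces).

Answer: 4,0

Derivation:
After 1 (0): row=0 col=0 char='w'
After 2 (l): row=0 col=1 char='i'
After 3 (b): row=0 col=0 char='w'
After 4 (k): row=0 col=0 char='w'
After 5 (k): row=0 col=0 char='w'
After 6 (h): row=0 col=0 char='w'
After 7 ($): row=0 col=15 char='r'
After 8 ($): row=0 col=15 char='r'
After 9 (j): row=1 col=15 char='r'
After 10 (gg): row=0 col=0 char='w'
After 11 (G): row=5 col=0 char='_'
After 12 (k): row=4 col=0 char='s'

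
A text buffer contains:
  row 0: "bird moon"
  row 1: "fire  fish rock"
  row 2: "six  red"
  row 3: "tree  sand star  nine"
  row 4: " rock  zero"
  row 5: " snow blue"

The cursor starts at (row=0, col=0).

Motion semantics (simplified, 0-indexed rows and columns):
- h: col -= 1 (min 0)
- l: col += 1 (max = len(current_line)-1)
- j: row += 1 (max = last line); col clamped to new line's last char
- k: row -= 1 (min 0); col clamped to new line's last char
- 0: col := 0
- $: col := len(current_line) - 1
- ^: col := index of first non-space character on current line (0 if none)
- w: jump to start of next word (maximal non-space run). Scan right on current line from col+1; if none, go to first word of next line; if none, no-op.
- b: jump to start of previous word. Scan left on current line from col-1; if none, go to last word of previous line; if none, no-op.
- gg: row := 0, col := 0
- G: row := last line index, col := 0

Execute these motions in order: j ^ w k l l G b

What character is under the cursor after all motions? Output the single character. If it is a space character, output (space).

After 1 (j): row=1 col=0 char='f'
After 2 (^): row=1 col=0 char='f'
After 3 (w): row=1 col=6 char='f'
After 4 (k): row=0 col=6 char='o'
After 5 (l): row=0 col=7 char='o'
After 6 (l): row=0 col=8 char='n'
After 7 (G): row=5 col=0 char='_'
After 8 (b): row=4 col=7 char='z'

Answer: z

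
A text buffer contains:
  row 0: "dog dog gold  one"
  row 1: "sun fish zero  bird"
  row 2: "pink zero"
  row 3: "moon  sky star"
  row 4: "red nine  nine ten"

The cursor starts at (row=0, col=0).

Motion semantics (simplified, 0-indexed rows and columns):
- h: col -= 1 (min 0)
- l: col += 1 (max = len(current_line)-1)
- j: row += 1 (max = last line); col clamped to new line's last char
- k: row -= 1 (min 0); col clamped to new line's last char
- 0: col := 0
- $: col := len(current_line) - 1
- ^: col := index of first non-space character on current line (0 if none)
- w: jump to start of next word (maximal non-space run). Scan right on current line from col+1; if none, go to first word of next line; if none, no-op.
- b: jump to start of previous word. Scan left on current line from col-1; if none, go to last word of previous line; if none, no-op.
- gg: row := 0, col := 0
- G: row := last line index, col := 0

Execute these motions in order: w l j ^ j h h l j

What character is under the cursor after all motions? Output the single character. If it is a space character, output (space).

Answer: o

Derivation:
After 1 (w): row=0 col=4 char='d'
After 2 (l): row=0 col=5 char='o'
After 3 (j): row=1 col=5 char='i'
After 4 (^): row=1 col=0 char='s'
After 5 (j): row=2 col=0 char='p'
After 6 (h): row=2 col=0 char='p'
After 7 (h): row=2 col=0 char='p'
After 8 (l): row=2 col=1 char='i'
After 9 (j): row=3 col=1 char='o'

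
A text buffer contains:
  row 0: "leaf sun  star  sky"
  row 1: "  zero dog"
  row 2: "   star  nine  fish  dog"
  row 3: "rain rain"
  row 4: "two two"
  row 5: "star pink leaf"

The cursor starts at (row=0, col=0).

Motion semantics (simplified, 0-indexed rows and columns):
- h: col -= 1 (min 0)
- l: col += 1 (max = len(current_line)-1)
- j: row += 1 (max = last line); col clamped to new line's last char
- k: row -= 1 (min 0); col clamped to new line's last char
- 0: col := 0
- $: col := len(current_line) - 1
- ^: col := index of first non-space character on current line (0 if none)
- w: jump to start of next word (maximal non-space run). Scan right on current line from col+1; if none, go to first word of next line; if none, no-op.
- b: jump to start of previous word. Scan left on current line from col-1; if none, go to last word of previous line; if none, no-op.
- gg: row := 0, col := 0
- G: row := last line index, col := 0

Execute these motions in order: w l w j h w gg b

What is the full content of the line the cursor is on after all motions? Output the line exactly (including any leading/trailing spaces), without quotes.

Answer: leaf sun  star  sky

Derivation:
After 1 (w): row=0 col=5 char='s'
After 2 (l): row=0 col=6 char='u'
After 3 (w): row=0 col=10 char='s'
After 4 (j): row=1 col=9 char='g'
After 5 (h): row=1 col=8 char='o'
After 6 (w): row=2 col=3 char='s'
After 7 (gg): row=0 col=0 char='l'
After 8 (b): row=0 col=0 char='l'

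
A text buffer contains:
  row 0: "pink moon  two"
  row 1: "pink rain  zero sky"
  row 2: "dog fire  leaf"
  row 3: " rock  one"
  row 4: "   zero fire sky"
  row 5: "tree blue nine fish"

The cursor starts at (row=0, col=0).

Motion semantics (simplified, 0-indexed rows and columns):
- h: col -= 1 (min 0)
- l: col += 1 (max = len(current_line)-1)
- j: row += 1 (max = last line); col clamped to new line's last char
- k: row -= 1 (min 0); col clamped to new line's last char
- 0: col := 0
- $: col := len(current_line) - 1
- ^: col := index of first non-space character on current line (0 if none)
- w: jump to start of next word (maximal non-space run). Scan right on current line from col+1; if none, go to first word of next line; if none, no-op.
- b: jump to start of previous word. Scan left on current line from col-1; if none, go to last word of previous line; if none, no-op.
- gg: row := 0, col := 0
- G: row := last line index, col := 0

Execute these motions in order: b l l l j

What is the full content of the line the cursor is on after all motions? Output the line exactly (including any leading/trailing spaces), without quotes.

Answer: pink rain  zero sky

Derivation:
After 1 (b): row=0 col=0 char='p'
After 2 (l): row=0 col=1 char='i'
After 3 (l): row=0 col=2 char='n'
After 4 (l): row=0 col=3 char='k'
After 5 (j): row=1 col=3 char='k'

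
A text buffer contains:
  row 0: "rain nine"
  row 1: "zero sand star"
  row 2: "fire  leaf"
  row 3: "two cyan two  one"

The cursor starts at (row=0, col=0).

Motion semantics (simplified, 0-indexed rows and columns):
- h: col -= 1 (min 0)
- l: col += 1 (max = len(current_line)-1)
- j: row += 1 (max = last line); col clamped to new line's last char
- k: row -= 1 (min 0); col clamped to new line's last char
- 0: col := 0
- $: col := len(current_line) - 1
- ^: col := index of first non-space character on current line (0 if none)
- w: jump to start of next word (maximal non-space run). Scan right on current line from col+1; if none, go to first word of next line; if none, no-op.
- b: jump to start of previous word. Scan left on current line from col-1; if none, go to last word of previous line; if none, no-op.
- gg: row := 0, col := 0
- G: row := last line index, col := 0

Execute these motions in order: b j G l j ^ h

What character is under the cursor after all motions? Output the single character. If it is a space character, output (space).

Answer: t

Derivation:
After 1 (b): row=0 col=0 char='r'
After 2 (j): row=1 col=0 char='z'
After 3 (G): row=3 col=0 char='t'
After 4 (l): row=3 col=1 char='w'
After 5 (j): row=3 col=1 char='w'
After 6 (^): row=3 col=0 char='t'
After 7 (h): row=3 col=0 char='t'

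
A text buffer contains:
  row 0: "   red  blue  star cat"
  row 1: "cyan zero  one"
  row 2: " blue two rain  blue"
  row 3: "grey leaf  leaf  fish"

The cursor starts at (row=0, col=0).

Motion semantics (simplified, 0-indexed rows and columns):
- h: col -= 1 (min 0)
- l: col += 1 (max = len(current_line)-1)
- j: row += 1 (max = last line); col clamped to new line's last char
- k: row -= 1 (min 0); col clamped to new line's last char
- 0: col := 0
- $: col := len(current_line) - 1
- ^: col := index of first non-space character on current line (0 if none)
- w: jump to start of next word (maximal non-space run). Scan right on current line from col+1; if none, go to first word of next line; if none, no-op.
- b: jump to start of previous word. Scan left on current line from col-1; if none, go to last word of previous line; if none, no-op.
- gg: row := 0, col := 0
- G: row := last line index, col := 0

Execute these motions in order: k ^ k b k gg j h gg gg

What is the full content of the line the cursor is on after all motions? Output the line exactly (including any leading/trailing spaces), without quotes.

Answer:    red  blue  star cat

Derivation:
After 1 (k): row=0 col=0 char='_'
After 2 (^): row=0 col=3 char='r'
After 3 (k): row=0 col=3 char='r'
After 4 (b): row=0 col=3 char='r'
After 5 (k): row=0 col=3 char='r'
After 6 (gg): row=0 col=0 char='_'
After 7 (j): row=1 col=0 char='c'
After 8 (h): row=1 col=0 char='c'
After 9 (gg): row=0 col=0 char='_'
After 10 (gg): row=0 col=0 char='_'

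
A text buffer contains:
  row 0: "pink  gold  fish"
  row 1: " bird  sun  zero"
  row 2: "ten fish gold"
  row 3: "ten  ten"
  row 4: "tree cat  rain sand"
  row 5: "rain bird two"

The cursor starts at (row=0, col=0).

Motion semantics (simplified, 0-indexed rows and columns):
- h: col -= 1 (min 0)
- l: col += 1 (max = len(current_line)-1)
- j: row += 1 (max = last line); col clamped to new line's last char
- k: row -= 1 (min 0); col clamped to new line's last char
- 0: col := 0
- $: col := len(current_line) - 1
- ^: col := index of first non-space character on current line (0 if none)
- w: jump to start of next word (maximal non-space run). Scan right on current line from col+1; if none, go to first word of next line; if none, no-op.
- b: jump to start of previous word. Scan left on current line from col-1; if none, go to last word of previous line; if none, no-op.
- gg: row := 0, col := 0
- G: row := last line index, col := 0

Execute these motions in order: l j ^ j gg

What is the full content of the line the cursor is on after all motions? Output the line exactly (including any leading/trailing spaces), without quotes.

Answer: pink  gold  fish

Derivation:
After 1 (l): row=0 col=1 char='i'
After 2 (j): row=1 col=1 char='b'
After 3 (^): row=1 col=1 char='b'
After 4 (j): row=2 col=1 char='e'
After 5 (gg): row=0 col=0 char='p'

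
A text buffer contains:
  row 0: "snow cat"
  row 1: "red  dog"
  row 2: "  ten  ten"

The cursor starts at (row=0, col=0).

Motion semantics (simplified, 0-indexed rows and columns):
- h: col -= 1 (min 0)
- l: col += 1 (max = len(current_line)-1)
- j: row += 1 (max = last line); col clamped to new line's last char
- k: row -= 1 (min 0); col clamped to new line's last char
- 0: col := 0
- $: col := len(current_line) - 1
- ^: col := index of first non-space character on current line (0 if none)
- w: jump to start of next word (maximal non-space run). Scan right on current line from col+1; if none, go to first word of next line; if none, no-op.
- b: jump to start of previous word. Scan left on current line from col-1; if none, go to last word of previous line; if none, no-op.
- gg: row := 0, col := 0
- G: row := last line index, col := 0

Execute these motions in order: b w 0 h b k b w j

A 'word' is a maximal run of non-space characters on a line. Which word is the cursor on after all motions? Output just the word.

Answer: dog

Derivation:
After 1 (b): row=0 col=0 char='s'
After 2 (w): row=0 col=5 char='c'
After 3 (0): row=0 col=0 char='s'
After 4 (h): row=0 col=0 char='s'
After 5 (b): row=0 col=0 char='s'
After 6 (k): row=0 col=0 char='s'
After 7 (b): row=0 col=0 char='s'
After 8 (w): row=0 col=5 char='c'
After 9 (j): row=1 col=5 char='d'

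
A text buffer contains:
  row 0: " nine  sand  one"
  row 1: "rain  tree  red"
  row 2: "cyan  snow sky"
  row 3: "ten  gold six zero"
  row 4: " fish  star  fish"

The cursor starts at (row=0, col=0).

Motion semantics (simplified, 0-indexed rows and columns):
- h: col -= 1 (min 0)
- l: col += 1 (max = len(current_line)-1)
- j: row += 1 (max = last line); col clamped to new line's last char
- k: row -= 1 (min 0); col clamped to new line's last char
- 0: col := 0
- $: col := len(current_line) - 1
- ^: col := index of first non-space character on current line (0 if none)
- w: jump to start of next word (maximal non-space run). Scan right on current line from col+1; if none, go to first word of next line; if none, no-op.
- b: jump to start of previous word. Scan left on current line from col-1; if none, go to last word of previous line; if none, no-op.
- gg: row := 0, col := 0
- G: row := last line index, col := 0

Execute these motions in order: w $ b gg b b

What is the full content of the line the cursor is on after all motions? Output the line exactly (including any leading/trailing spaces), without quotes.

After 1 (w): row=0 col=1 char='n'
After 2 ($): row=0 col=15 char='e'
After 3 (b): row=0 col=13 char='o'
After 4 (gg): row=0 col=0 char='_'
After 5 (b): row=0 col=0 char='_'
After 6 (b): row=0 col=0 char='_'

Answer:  nine  sand  one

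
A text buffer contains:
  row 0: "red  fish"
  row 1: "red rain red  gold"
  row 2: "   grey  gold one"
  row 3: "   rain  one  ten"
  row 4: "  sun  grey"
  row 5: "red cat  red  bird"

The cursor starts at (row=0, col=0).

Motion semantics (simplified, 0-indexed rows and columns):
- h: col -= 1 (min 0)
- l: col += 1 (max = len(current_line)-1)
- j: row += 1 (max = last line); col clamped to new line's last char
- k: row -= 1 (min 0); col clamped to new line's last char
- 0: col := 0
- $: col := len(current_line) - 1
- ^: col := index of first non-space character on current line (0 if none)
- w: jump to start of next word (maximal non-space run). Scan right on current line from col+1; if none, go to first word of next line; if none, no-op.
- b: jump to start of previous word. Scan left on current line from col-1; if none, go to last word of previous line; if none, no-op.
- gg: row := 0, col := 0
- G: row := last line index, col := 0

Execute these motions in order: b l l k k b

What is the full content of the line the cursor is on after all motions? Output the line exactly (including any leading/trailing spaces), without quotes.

Answer: red  fish

Derivation:
After 1 (b): row=0 col=0 char='r'
After 2 (l): row=0 col=1 char='e'
After 3 (l): row=0 col=2 char='d'
After 4 (k): row=0 col=2 char='d'
After 5 (k): row=0 col=2 char='d'
After 6 (b): row=0 col=0 char='r'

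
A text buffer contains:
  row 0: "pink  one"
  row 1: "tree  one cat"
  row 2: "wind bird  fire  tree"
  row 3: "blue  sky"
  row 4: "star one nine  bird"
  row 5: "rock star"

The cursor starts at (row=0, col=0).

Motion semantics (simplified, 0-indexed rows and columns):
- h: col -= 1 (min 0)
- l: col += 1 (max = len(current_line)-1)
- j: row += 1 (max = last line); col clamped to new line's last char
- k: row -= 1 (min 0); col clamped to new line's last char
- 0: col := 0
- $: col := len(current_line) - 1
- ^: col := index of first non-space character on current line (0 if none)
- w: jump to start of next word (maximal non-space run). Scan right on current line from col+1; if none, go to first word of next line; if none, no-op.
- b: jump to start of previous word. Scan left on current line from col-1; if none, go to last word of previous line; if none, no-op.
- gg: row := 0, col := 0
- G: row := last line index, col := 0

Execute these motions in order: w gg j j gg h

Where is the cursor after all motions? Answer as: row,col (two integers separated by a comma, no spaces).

After 1 (w): row=0 col=6 char='o'
After 2 (gg): row=0 col=0 char='p'
After 3 (j): row=1 col=0 char='t'
After 4 (j): row=2 col=0 char='w'
After 5 (gg): row=0 col=0 char='p'
After 6 (h): row=0 col=0 char='p'

Answer: 0,0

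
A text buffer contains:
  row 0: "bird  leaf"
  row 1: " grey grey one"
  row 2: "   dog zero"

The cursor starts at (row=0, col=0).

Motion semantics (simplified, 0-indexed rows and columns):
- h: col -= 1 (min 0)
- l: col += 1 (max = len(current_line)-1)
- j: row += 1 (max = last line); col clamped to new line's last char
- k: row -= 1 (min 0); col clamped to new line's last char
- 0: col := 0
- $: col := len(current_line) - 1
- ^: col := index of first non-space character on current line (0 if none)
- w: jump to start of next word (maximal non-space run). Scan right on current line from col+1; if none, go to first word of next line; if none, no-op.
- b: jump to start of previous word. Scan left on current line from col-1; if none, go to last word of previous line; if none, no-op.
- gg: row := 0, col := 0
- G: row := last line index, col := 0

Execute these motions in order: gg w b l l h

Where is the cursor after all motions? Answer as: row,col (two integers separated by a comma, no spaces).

After 1 (gg): row=0 col=0 char='b'
After 2 (w): row=0 col=6 char='l'
After 3 (b): row=0 col=0 char='b'
After 4 (l): row=0 col=1 char='i'
After 5 (l): row=0 col=2 char='r'
After 6 (h): row=0 col=1 char='i'

Answer: 0,1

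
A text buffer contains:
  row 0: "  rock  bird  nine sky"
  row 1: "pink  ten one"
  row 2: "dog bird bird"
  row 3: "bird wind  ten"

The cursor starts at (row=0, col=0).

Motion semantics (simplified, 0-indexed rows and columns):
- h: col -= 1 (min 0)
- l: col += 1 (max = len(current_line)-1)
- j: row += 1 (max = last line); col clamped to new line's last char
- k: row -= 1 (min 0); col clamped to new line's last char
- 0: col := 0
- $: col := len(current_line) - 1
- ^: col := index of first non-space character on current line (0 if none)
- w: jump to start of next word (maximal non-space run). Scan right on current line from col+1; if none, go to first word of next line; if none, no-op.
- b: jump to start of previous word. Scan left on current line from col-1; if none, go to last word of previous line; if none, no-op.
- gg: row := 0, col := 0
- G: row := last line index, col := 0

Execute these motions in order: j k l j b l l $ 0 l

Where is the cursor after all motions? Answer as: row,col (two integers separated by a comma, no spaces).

After 1 (j): row=1 col=0 char='p'
After 2 (k): row=0 col=0 char='_'
After 3 (l): row=0 col=1 char='_'
After 4 (j): row=1 col=1 char='i'
After 5 (b): row=1 col=0 char='p'
After 6 (l): row=1 col=1 char='i'
After 7 (l): row=1 col=2 char='n'
After 8 ($): row=1 col=12 char='e'
After 9 (0): row=1 col=0 char='p'
After 10 (l): row=1 col=1 char='i'

Answer: 1,1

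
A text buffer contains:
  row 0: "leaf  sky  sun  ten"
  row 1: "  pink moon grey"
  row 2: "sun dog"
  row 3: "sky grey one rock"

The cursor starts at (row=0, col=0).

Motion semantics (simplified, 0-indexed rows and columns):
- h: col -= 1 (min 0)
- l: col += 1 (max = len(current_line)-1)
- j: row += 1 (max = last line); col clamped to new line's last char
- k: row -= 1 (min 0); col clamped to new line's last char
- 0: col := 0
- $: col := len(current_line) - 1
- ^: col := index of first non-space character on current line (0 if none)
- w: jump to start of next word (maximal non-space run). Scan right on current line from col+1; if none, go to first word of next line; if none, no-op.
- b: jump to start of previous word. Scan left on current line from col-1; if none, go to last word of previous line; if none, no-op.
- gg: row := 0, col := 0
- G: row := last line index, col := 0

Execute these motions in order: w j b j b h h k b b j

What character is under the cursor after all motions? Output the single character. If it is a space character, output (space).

Answer: (space)

Derivation:
After 1 (w): row=0 col=6 char='s'
After 2 (j): row=1 col=6 char='_'
After 3 (b): row=1 col=2 char='p'
After 4 (j): row=2 col=2 char='n'
After 5 (b): row=2 col=0 char='s'
After 6 (h): row=2 col=0 char='s'
After 7 (h): row=2 col=0 char='s'
After 8 (k): row=1 col=0 char='_'
After 9 (b): row=0 col=16 char='t'
After 10 (b): row=0 col=11 char='s'
After 11 (j): row=1 col=11 char='_'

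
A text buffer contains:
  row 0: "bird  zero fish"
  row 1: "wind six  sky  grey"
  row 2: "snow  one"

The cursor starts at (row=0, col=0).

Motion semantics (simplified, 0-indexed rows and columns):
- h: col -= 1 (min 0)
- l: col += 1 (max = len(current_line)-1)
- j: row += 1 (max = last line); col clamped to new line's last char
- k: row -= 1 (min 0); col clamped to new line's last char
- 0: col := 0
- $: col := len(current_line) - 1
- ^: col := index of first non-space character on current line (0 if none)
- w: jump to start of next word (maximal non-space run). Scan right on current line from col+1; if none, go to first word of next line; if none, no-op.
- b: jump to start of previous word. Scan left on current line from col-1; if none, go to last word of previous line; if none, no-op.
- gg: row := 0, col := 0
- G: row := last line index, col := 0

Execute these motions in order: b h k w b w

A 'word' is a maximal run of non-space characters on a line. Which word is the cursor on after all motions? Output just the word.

Answer: zero

Derivation:
After 1 (b): row=0 col=0 char='b'
After 2 (h): row=0 col=0 char='b'
After 3 (k): row=0 col=0 char='b'
After 4 (w): row=0 col=6 char='z'
After 5 (b): row=0 col=0 char='b'
After 6 (w): row=0 col=6 char='z'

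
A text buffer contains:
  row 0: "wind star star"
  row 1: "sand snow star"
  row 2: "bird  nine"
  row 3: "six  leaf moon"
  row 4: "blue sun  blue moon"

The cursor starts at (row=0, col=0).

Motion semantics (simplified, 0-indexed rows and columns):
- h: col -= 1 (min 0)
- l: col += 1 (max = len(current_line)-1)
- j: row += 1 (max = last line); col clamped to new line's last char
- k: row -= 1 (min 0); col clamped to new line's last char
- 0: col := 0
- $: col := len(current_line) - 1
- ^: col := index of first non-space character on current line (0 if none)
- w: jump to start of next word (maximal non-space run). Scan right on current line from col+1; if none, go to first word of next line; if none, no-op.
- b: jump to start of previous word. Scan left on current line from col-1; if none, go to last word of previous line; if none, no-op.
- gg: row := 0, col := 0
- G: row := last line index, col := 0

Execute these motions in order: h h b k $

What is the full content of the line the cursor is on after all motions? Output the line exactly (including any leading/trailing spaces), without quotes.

Answer: wind star star

Derivation:
After 1 (h): row=0 col=0 char='w'
After 2 (h): row=0 col=0 char='w'
After 3 (b): row=0 col=0 char='w'
After 4 (k): row=0 col=0 char='w'
After 5 ($): row=0 col=13 char='r'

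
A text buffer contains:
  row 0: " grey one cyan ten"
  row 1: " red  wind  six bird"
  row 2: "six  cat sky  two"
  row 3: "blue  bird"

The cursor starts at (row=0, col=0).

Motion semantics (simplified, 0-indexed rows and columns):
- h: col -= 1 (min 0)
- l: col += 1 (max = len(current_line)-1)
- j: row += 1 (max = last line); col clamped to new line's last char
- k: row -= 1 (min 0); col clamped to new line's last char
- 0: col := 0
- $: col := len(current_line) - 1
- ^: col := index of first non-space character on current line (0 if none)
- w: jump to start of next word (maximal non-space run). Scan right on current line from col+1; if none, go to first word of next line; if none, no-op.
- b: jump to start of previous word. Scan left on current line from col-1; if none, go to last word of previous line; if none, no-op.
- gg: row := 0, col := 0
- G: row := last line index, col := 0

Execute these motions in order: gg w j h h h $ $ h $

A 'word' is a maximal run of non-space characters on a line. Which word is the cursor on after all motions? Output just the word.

Answer: bird

Derivation:
After 1 (gg): row=0 col=0 char='_'
After 2 (w): row=0 col=1 char='g'
After 3 (j): row=1 col=1 char='r'
After 4 (h): row=1 col=0 char='_'
After 5 (h): row=1 col=0 char='_'
After 6 (h): row=1 col=0 char='_'
After 7 ($): row=1 col=19 char='d'
After 8 ($): row=1 col=19 char='d'
After 9 (h): row=1 col=18 char='r'
After 10 ($): row=1 col=19 char='d'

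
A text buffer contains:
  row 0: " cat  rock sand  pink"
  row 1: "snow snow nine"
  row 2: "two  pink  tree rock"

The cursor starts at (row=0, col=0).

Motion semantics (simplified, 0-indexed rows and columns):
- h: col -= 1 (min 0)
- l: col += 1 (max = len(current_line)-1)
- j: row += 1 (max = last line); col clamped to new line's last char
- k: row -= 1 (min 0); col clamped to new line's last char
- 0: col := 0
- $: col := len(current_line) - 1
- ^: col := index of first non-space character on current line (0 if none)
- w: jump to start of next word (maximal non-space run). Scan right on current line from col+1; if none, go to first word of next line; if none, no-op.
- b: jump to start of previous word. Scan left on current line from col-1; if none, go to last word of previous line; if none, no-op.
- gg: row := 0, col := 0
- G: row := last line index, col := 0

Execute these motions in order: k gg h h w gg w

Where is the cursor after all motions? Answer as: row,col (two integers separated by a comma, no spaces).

Answer: 0,1

Derivation:
After 1 (k): row=0 col=0 char='_'
After 2 (gg): row=0 col=0 char='_'
After 3 (h): row=0 col=0 char='_'
After 4 (h): row=0 col=0 char='_'
After 5 (w): row=0 col=1 char='c'
After 6 (gg): row=0 col=0 char='_'
After 7 (w): row=0 col=1 char='c'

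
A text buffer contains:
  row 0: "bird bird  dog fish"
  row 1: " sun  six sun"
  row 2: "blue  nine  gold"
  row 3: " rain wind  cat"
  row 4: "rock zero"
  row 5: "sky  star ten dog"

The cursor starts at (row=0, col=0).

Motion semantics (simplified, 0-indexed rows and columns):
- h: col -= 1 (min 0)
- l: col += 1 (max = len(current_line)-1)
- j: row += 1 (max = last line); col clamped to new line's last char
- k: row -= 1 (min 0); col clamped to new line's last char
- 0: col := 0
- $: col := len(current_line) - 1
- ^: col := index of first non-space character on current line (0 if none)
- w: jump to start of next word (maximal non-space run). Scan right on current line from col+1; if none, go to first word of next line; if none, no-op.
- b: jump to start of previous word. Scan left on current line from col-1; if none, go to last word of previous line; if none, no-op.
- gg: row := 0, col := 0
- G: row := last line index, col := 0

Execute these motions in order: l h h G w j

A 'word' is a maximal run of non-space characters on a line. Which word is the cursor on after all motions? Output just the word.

Answer: star

Derivation:
After 1 (l): row=0 col=1 char='i'
After 2 (h): row=0 col=0 char='b'
After 3 (h): row=0 col=0 char='b'
After 4 (G): row=5 col=0 char='s'
After 5 (w): row=5 col=5 char='s'
After 6 (j): row=5 col=5 char='s'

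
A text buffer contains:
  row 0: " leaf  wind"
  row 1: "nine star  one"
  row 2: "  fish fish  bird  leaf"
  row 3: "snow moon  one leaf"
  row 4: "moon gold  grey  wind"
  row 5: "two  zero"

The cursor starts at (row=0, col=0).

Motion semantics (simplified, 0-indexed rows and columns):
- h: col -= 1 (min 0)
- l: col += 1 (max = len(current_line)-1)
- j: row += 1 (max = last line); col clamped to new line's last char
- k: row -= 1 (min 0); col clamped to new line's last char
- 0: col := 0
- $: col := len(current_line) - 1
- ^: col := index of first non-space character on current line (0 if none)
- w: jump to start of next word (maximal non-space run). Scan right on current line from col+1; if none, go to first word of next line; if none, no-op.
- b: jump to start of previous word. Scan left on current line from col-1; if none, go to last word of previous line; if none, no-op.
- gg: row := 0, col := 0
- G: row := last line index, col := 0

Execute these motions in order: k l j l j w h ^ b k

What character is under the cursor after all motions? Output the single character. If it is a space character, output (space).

Answer: d

Derivation:
After 1 (k): row=0 col=0 char='_'
After 2 (l): row=0 col=1 char='l'
After 3 (j): row=1 col=1 char='i'
After 4 (l): row=1 col=2 char='n'
After 5 (j): row=2 col=2 char='f'
After 6 (w): row=2 col=7 char='f'
After 7 (h): row=2 col=6 char='_'
After 8 (^): row=2 col=2 char='f'
After 9 (b): row=1 col=11 char='o'
After 10 (k): row=0 col=10 char='d'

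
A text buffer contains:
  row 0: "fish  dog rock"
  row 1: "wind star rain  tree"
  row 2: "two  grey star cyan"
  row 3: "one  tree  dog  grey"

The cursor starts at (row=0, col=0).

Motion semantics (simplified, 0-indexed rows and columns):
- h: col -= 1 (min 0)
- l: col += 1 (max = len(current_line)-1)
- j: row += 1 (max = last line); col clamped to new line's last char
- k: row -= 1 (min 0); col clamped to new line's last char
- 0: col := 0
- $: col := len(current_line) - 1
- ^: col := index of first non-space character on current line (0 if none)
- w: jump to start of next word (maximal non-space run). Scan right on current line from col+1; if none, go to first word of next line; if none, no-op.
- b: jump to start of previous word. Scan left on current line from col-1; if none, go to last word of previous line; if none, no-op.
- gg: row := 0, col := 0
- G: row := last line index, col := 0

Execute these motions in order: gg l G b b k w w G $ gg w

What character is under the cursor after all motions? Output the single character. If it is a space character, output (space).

Answer: d

Derivation:
After 1 (gg): row=0 col=0 char='f'
After 2 (l): row=0 col=1 char='i'
After 3 (G): row=3 col=0 char='o'
After 4 (b): row=2 col=15 char='c'
After 5 (b): row=2 col=10 char='s'
After 6 (k): row=1 col=10 char='r'
After 7 (w): row=1 col=16 char='t'
After 8 (w): row=2 col=0 char='t'
After 9 (G): row=3 col=0 char='o'
After 10 ($): row=3 col=19 char='y'
After 11 (gg): row=0 col=0 char='f'
After 12 (w): row=0 col=6 char='d'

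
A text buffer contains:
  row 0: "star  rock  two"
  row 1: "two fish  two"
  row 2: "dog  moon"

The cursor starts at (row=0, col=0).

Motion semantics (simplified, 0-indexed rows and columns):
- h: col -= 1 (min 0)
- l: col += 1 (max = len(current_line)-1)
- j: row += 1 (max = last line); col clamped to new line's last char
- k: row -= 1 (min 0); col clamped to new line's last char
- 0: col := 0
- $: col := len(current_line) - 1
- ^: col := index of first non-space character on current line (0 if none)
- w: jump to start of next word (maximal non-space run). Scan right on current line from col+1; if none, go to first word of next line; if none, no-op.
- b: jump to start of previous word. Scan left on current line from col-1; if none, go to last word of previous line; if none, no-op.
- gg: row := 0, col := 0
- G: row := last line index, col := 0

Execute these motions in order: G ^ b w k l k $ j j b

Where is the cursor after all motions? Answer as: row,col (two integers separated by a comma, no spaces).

After 1 (G): row=2 col=0 char='d'
After 2 (^): row=2 col=0 char='d'
After 3 (b): row=1 col=10 char='t'
After 4 (w): row=2 col=0 char='d'
After 5 (k): row=1 col=0 char='t'
After 6 (l): row=1 col=1 char='w'
After 7 (k): row=0 col=1 char='t'
After 8 ($): row=0 col=14 char='o'
After 9 (j): row=1 col=12 char='o'
After 10 (j): row=2 col=8 char='n'
After 11 (b): row=2 col=5 char='m'

Answer: 2,5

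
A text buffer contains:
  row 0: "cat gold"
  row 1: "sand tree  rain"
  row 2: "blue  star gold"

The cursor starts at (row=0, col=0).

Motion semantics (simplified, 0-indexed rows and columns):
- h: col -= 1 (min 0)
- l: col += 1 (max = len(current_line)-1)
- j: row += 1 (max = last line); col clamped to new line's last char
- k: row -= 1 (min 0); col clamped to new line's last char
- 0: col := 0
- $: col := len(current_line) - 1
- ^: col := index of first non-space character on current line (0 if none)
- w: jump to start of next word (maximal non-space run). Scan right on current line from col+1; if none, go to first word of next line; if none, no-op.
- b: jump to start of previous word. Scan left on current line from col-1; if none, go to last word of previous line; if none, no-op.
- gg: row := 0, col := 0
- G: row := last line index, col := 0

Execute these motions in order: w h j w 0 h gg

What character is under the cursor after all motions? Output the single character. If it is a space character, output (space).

After 1 (w): row=0 col=4 char='g'
After 2 (h): row=0 col=3 char='_'
After 3 (j): row=1 col=3 char='d'
After 4 (w): row=1 col=5 char='t'
After 5 (0): row=1 col=0 char='s'
After 6 (h): row=1 col=0 char='s'
After 7 (gg): row=0 col=0 char='c'

Answer: c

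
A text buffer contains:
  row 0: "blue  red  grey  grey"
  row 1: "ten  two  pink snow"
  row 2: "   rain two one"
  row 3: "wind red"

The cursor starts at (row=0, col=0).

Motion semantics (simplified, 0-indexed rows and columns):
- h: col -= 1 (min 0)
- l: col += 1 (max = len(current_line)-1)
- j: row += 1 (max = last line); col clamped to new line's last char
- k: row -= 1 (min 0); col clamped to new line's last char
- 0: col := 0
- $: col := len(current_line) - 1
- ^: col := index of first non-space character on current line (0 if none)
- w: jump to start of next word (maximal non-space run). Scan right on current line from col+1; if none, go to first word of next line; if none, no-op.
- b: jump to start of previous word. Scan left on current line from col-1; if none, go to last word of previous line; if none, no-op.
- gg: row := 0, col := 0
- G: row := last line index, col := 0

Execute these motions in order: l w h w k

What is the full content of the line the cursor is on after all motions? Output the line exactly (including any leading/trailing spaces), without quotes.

Answer: blue  red  grey  grey

Derivation:
After 1 (l): row=0 col=1 char='l'
After 2 (w): row=0 col=6 char='r'
After 3 (h): row=0 col=5 char='_'
After 4 (w): row=0 col=6 char='r'
After 5 (k): row=0 col=6 char='r'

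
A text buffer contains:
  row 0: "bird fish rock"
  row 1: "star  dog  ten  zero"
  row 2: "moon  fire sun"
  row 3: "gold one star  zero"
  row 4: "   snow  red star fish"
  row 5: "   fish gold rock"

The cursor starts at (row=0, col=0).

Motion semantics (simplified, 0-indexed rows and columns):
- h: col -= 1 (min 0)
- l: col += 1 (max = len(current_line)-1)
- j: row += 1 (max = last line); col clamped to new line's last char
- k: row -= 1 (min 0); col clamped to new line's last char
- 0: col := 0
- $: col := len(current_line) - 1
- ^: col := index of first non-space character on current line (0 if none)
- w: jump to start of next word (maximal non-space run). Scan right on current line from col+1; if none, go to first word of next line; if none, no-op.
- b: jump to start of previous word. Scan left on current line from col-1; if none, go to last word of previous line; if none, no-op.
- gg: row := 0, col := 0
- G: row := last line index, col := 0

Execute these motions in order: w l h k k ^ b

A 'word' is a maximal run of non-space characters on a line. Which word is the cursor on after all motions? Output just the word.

After 1 (w): row=0 col=5 char='f'
After 2 (l): row=0 col=6 char='i'
After 3 (h): row=0 col=5 char='f'
After 4 (k): row=0 col=5 char='f'
After 5 (k): row=0 col=5 char='f'
After 6 (^): row=0 col=0 char='b'
After 7 (b): row=0 col=0 char='b'

Answer: bird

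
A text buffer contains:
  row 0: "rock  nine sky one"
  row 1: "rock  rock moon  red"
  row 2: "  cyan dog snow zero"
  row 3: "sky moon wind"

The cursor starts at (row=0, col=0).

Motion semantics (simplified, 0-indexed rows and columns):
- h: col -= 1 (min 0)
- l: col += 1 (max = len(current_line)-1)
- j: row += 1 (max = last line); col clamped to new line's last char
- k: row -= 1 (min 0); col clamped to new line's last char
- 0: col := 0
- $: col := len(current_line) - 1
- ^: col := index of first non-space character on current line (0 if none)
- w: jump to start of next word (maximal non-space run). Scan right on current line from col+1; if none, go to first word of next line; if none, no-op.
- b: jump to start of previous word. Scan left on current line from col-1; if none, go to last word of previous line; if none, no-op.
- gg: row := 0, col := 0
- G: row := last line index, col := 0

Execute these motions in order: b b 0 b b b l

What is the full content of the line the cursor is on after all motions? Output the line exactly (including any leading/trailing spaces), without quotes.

After 1 (b): row=0 col=0 char='r'
After 2 (b): row=0 col=0 char='r'
After 3 (0): row=0 col=0 char='r'
After 4 (b): row=0 col=0 char='r'
After 5 (b): row=0 col=0 char='r'
After 6 (b): row=0 col=0 char='r'
After 7 (l): row=0 col=1 char='o'

Answer: rock  nine sky one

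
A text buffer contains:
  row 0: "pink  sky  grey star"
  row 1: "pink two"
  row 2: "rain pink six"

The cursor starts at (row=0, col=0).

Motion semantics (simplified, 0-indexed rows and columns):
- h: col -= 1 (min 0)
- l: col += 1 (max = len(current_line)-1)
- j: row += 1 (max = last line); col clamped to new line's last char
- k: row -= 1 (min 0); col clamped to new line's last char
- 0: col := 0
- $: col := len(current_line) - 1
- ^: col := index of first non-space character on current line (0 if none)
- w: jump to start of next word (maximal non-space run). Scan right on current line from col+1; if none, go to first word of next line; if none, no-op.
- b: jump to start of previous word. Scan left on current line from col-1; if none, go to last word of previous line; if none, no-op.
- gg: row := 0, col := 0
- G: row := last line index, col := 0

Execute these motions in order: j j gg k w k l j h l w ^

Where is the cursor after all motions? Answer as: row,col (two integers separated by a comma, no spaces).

Answer: 2,0

Derivation:
After 1 (j): row=1 col=0 char='p'
After 2 (j): row=2 col=0 char='r'
After 3 (gg): row=0 col=0 char='p'
After 4 (k): row=0 col=0 char='p'
After 5 (w): row=0 col=6 char='s'
After 6 (k): row=0 col=6 char='s'
After 7 (l): row=0 col=7 char='k'
After 8 (j): row=1 col=7 char='o'
After 9 (h): row=1 col=6 char='w'
After 10 (l): row=1 col=7 char='o'
After 11 (w): row=2 col=0 char='r'
After 12 (^): row=2 col=0 char='r'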